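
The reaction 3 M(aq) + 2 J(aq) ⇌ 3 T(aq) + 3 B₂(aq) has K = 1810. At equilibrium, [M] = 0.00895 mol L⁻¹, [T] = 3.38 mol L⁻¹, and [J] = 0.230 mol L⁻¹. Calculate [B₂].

[B₂] = 0.0121 mol L⁻¹

At equilibrium, K = [T]³·[B₂]³ / ([M]³·[J]²) = 1810.
(3.38)³·([B₂])³ / ((0.00895)³·(0.230)²) = 1810
[B₂]³ = 1.78e-6 ⇒ [B₂] = 0.0121 mol L⁻¹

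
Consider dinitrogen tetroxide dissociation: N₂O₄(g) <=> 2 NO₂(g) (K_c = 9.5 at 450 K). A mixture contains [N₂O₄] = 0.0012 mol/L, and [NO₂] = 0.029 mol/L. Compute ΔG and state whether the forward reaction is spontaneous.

Q_c = [NO₂]² / [N₂O₄] = (0.029)² / (0.0012) = 0.701
ΔG = RT ln(Q_c/K_c) = (8.314 J mol⁻¹ K⁻¹)(450 K) × ln(0.701/9.5)
   = (3.741 kJ/mol)(-2.607) = -9.75 kJ/mol
ΔG < 0, so the forward reaction is spontaneous (proceeds forward).

ΔG = -9.75 kJ/mol; the forward reaction is spontaneous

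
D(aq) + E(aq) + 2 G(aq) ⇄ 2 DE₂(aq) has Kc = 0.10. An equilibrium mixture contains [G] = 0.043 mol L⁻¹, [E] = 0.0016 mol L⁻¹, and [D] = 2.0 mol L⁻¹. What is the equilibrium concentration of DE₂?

[DE₂] = 7.7×10⁻⁴ mol L⁻¹

At equilibrium, Kc = [DE₂]² / ([D]·[E]·[G]²) = 0.10.
([DE₂])² / ((2.0)·(0.0016)·(0.043)²) = 0.10
[DE₂]² = 5.92×10⁻⁷ ⇒ [DE₂] = 7.7×10⁻⁴ mol L⁻¹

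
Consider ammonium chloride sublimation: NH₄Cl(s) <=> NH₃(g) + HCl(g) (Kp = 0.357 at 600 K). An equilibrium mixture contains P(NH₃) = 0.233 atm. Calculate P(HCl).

(NH₄Cl is a pure solid — omitted from Kp.)
At equilibrium, Kp = P(NH₃)·P(HCl) = 0.357.
(0.233)·(P(HCl)) = 0.357
P(HCl) = 1.53 atm

P(HCl) = 1.53 atm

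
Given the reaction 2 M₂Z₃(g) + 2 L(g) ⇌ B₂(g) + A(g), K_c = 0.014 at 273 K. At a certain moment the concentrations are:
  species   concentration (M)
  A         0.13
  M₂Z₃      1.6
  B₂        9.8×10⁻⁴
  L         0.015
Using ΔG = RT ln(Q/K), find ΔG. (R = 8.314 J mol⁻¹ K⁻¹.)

ΔG = 6.26 kJ/mol

Q_c = [B₂]·[A] / ([M₂Z₃]²·[L]²) = (9.8×10⁻⁴)·(0.13) / ((1.6)²·(0.015)²) = 0.221
ΔG = RT ln(Q_c/K_c) = (8.314 J mol⁻¹ K⁻¹)(273 K) × ln(0.221/0.014)
   = (2.270 kJ/mol)(2.759) = 6.26 kJ/mol
ΔG > 0, so the forward reaction is non-spontaneous (proceeds in reverse).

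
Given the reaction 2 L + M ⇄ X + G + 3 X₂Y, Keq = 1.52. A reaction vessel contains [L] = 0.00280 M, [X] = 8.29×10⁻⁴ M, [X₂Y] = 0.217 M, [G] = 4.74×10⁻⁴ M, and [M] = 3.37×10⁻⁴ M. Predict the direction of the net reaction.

neither direction; the system is at equilibrium

Q = [X]·[G]·[X₂Y]³ / ([L]²·[M]) = (8.29×10⁻⁴)·(4.74×10⁻⁴)·(0.217)³ / ((0.00280)²·(3.37×10⁻⁴)) = 1.52
Q = 1.52 = Keq, so the system is already at equilibrium.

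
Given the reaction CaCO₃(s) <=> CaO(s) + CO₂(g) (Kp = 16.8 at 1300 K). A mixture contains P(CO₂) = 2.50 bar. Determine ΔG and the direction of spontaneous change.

ΔG = -20.6 kJ/mol; the forward reaction is spontaneous

(CaCO₃, CaO are pure solids — omitted from Qp.)
Qp = P(CO₂) = 2.50
ΔG = RT ln(Qp/Kp) = (8.314 J mol⁻¹ K⁻¹)(1300 K) × ln(2.50/16.8)
   = (10.81 kJ/mol)(-1.905) = -20.6 kJ/mol
ΔG < 0, so the forward reaction is spontaneous (proceeds forward).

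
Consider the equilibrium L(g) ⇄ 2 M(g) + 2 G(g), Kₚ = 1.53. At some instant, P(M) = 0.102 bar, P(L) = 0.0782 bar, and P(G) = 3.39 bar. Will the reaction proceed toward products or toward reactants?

no net change (already at equilibrium)

Qₚ = P(M)²·P(G)² / P(L) = (0.102)²·(3.39)² / (0.0782) = 1.53
Qₚ = 1.53 = Kₚ, so the system is already at equilibrium.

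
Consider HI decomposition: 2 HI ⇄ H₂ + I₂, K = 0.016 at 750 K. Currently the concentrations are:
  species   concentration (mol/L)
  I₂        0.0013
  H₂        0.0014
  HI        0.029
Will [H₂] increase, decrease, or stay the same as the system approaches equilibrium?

Q = [H₂]·[I₂] / [HI]² = (0.0014)·(0.0013) / (0.029)² = 0.0022
Q = 0.0022 < K = 0.016: net forward reaction.
H₂ is a product, so it increases.

increase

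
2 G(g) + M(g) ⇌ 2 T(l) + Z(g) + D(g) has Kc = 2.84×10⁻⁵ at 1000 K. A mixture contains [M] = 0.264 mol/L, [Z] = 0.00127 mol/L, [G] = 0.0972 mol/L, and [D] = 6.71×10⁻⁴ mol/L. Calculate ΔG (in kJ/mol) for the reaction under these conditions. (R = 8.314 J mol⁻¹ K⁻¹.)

(T is a pure liquid — omitted from Qc.)
Qc = [Z]·[D] / ([G]²·[M]) = (0.00127)·(6.71×10⁻⁴) / ((0.0972)²·(0.264)) = 3.42×10⁻⁴
ΔG = RT ln(Qc/Kc) = (8.314 J mol⁻¹ K⁻¹)(1000 K) × ln(3.42×10⁻⁴/2.84×10⁻⁵)
   = (8.314 kJ/mol)(2.488) = 20.7 kJ/mol
ΔG > 0, so the forward reaction is non-spontaneous (proceeds in reverse).

ΔG = 20.7 kJ/mol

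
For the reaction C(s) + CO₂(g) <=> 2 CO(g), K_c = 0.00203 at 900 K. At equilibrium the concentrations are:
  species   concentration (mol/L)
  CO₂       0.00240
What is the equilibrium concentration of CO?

[CO] = 0.00221 mol/L

(C is a pure solid — omitted from K_c.)
At equilibrium, K_c = [CO]² / [CO₂] = 0.00203.
([CO])² / (0.00240) = 0.00203
[CO]² = 4.87×10⁻⁶ ⇒ [CO] = 0.00221 mol/L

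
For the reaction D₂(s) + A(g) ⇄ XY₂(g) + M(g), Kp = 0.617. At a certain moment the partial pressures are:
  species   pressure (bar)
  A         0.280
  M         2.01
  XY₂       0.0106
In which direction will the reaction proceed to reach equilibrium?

(D₂ is a pure solid — omitted from Qp.)
Qp = P(XY₂)·P(M) / P(A) = (0.0106)·(2.01) / (0.280) = 0.0761
Qp = 0.0761 < Kp = 0.617, so the forward reaction proceeds.

forward (toward products)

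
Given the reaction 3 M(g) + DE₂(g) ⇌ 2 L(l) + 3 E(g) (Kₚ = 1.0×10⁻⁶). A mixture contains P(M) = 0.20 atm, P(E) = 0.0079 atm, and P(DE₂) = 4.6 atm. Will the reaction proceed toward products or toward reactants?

to the left

(L is a pure liquid — omitted from Qₚ.)
Qₚ = P(E)³ / (P(M)³·P(DE₂)) = (0.0079)³ / ((0.20)³·(4.6)) = 1.3×10⁻⁵
Qₚ = 1.3×10⁻⁵ > Kₚ = 1.0×10⁻⁶, so the reverse reaction proceeds.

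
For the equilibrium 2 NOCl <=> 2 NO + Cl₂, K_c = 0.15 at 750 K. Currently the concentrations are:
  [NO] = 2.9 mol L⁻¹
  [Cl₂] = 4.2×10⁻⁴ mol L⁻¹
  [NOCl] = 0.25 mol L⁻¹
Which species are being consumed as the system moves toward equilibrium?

NOCl (reactants)

Q_c = [NO]²·[Cl₂] / [NOCl]² = (2.9)²·(4.2×10⁻⁴) / (0.25)² = 0.057
Q_c = 0.057 < K_c = 0.15: net forward reaction.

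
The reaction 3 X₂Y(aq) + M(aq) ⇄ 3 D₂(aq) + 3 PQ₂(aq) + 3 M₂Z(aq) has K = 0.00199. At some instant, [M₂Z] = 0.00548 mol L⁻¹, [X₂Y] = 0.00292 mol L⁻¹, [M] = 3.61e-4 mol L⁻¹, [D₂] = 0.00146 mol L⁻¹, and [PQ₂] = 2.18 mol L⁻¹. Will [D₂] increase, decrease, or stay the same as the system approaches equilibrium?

increase

Q = [D₂]³·[PQ₂]³·[M₂Z]³ / ([X₂Y]³·[M]) = (0.00146)³·(2.18)³·(0.00548)³ / ((0.00292)³·(3.61e-4)) = 5.90e-4
Q = 5.90e-4 < K = 0.00199: net forward reaction.
D₂ is a product, so it increases.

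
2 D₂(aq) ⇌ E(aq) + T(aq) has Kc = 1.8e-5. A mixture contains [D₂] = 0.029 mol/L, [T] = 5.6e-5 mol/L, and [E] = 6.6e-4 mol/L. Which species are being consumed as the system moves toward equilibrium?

Qc = [E]·[T] / [D₂]² = (6.6e-4)·(5.6e-5) / (0.029)² = 4.4e-5
Qc = 4.4e-5 > Kc = 1.8e-5: net reverse reaction.

E, T (products)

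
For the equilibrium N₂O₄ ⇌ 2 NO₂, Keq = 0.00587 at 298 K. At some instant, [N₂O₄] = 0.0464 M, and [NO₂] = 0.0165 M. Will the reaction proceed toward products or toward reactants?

Q = [NO₂]² / [N₂O₄] = (0.0165)² / (0.0464) = 0.00587
Q = 0.00587 = Keq, so the system is already at equilibrium.

no net change (already at equilibrium)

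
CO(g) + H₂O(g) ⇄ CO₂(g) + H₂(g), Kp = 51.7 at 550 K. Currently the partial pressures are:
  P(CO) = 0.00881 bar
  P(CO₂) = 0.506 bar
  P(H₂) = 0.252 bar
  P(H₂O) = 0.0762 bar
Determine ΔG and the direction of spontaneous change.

Qp = P(CO₂)·P(H₂) / (P(CO)·P(H₂O)) = (0.506)·(0.252) / ((0.00881)·(0.0762)) = 190
ΔG = RT ln(Qp/Kp) = (8.314 J mol⁻¹ K⁻¹)(550 K) × ln(190/51.7)
   = (4.573 kJ/mol)(1.302) = 5.95 kJ/mol
ΔG > 0, so the forward reaction is non-spontaneous (proceeds in reverse).

ΔG = 5.95 kJ/mol; the forward reaction is non-spontaneous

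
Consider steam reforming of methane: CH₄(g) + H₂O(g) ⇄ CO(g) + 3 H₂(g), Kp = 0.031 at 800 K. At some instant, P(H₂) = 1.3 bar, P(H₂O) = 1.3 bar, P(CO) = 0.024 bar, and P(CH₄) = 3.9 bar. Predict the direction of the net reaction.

Qp = P(CO)·P(H₂)³ / (P(CH₄)·P(H₂O)) = (0.024)·(1.3)³ / ((3.9)·(1.3)) = 0.010
Qp = 0.010 < Kp = 0.031, so the forward reaction proceeds.

toward products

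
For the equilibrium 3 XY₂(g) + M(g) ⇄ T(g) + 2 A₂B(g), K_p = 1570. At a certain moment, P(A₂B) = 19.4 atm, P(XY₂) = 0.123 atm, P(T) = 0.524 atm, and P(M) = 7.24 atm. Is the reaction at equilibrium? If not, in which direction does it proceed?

in the reverse direction

Q_p = P(T)·P(A₂B)² / (P(XY₂)³·P(M)) = (0.524)·(19.4)² / ((0.123)³·(7.24)) = 14600
Q_p = 14600 > K_p = 1570, so the reverse reaction proceeds.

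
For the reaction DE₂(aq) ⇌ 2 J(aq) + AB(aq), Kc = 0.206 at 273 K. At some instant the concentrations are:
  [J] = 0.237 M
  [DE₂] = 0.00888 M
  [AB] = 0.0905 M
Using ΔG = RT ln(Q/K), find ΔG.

Qc = [J]²·[AB] / [DE₂] = (0.237)²·(0.0905) / (0.00888) = 0.572
ΔG = RT ln(Qc/Kc) = (8.314 J mol⁻¹ K⁻¹)(273 K) × ln(0.572/0.206)
   = (2.270 kJ/mol)(1.021) = 2.32 kJ/mol
ΔG > 0, so the forward reaction is non-spontaneous (proceeds in reverse).

ΔG = 2.32 kJ/mol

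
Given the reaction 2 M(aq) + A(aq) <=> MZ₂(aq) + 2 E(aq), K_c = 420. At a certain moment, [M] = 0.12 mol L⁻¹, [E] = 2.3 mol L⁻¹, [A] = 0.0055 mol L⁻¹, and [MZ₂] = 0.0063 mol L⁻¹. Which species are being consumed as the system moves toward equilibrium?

none (at equilibrium)

Q_c = [MZ₂]·[E]² / ([M]²·[A]) = (0.0063)·(2.3)² / ((0.12)²·(0.0055)) = 420
Q_c = 420 = K_c; the system is at equilibrium.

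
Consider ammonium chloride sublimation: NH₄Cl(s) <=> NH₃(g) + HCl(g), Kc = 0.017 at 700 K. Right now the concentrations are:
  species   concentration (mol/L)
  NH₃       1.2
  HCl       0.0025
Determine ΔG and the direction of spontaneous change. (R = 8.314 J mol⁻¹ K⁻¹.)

(NH₄Cl is a pure solid — omitted from Qc.)
Qc = [NH₃]·[HCl] = (1.2)·(0.0025) = 0.00300
ΔG = RT ln(Qc/Kc) = (8.314 J mol⁻¹ K⁻¹)(700 K) × ln(0.00300/0.017)
   = (5.820 kJ/mol)(-1.735) = -10.1 kJ/mol
ΔG < 0, so the forward reaction is spontaneous (proceeds forward).

ΔG = -10.1 kJ/mol; the forward reaction is spontaneous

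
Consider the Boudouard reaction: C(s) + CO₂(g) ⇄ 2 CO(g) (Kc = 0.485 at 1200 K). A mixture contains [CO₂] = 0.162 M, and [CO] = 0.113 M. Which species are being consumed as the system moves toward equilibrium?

C, CO₂ (reactants)

(C is a pure solid — omitted from Qc.)
Qc = [CO]² / [CO₂] = (0.113)² / (0.162) = 0.0788
Qc = 0.0788 < Kc = 0.485: net forward reaction.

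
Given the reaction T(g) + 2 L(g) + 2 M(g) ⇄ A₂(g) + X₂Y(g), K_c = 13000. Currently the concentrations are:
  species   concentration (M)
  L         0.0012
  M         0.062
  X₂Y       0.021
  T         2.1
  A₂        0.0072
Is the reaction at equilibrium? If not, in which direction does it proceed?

Q_c = [A₂]·[X₂Y] / ([T]·[L]²·[M]²) = (0.0072)·(0.021) / ((2.1)·(0.0012)²·(0.062)²) = 13000
Q_c = 13000 = K_c, so the system is already at equilibrium.

neither direction; the system is at equilibrium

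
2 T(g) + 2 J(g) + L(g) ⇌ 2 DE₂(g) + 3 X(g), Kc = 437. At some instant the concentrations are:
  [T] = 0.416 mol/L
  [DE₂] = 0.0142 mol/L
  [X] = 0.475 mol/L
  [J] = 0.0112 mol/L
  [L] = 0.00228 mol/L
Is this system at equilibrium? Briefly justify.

Qc = [DE₂]²·[X]³ / ([T]²·[J]²·[L]) = (0.0142)²·(0.475)³ / ((0.416)²·(0.0112)²·(0.00228)) = 437
Qc = 437 = Kc; the system is at equilibrium.

yes, at equilibrium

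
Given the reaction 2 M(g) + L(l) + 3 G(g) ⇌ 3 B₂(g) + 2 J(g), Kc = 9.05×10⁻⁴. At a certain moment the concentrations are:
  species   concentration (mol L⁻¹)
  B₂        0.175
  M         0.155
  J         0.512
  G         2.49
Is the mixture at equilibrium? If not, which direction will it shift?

(L is a pure liquid — omitted from Qc.)
Qc = [B₂]³·[J]² / ([M]²·[G]³) = (0.175)³·(0.512)² / ((0.155)²·(2.49)³) = 0.00379
Qc = 0.00379 > Kc = 9.05×10⁻⁴: net reverse reaction.

no; Q > K, reaction proceeds in reverse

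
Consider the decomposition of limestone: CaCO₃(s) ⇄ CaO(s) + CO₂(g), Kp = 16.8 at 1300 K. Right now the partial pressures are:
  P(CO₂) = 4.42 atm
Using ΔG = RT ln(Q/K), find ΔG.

(CaCO₃, CaO are pure solids — omitted from Qp.)
Qp = P(CO₂) = 4.42
ΔG = RT ln(Qp/Kp) = (8.314 J mol⁻¹ K⁻¹)(1300 K) × ln(4.42/16.8)
   = (10.81 kJ/mol)(-1.335) = -14.4 kJ/mol
ΔG < 0, so the forward reaction is spontaneous (proceeds forward).

ΔG = -14.4 kJ/mol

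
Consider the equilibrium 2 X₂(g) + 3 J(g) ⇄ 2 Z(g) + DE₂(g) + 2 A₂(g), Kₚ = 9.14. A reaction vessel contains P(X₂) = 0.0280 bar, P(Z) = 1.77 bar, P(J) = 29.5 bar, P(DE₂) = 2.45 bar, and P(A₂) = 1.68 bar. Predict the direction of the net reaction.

Qₚ = P(Z)²·P(DE₂)·P(A₂)² / (P(X₂)²·P(J)³) = (1.77)²·(2.45)·(1.68)² / ((0.0280)²·(29.5)³) = 1.08
Qₚ = 1.08 < Kₚ = 9.14, so the forward reaction proceeds.

to the right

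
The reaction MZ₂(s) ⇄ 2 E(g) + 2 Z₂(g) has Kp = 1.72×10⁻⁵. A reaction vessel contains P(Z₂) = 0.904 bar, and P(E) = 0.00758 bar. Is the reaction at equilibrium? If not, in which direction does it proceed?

(MZ₂ is a pure solid — omitted from Qp.)
Qp = P(E)²·P(Z₂)² = (0.00758)²·(0.904)² = 4.70×10⁻⁵
Qp = 4.70×10⁻⁵ > Kp = 1.72×10⁻⁵, so the reverse reaction proceeds.

to the left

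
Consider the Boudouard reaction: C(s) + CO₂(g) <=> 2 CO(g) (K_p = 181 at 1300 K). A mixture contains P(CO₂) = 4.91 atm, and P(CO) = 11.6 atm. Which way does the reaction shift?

forward (toward products)

(C is a pure solid — omitted from Q_p.)
Q_p = P(CO)² / P(CO₂) = (11.6)² / (4.91) = 27.4
Q_p = 27.4 < K_p = 181, so the forward reaction proceeds.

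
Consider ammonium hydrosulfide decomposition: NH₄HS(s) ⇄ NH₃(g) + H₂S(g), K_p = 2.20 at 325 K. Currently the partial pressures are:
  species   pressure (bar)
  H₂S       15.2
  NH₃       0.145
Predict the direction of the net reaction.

no net change (already at equilibrium)

(NH₄HS is a pure solid — omitted from Q_p.)
Q_p = P(NH₃)·P(H₂S) = (0.145)·(15.2) = 2.20
Q_p = 2.20 = K_p, so the system is already at equilibrium.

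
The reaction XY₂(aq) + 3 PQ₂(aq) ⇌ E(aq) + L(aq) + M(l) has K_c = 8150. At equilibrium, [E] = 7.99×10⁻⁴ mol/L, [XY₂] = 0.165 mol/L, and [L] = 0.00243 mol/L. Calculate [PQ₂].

(M is a pure liquid — omitted from K_c.)
At equilibrium, K_c = [E]·[L] / ([XY₂]·[PQ₂]³) = 8150.
(7.99×10⁻⁴)·(0.00243) / ((0.165)·([PQ₂])³) = 8150
[PQ₂]³ = 1.44×10⁻⁹ ⇒ [PQ₂] = 0.00113 mol/L

[PQ₂] = 0.00113 mol/L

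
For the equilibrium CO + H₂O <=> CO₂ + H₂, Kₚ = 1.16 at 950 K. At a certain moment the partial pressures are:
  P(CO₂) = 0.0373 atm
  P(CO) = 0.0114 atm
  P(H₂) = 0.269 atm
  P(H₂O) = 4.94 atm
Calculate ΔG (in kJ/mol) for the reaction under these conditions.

ΔG = -14.8 kJ/mol

Qₚ = P(CO₂)·P(H₂) / (P(CO)·P(H₂O)) = (0.0373)·(0.269) / ((0.0114)·(4.94)) = 0.178
ΔG = RT ln(Qₚ/Kₚ) = (8.314 J mol⁻¹ K⁻¹)(950 K) × ln(0.178/1.16)
   = (7.898 kJ/mol)(-1.874) = -14.8 kJ/mol
ΔG < 0, so the forward reaction is spontaneous (proceeds forward).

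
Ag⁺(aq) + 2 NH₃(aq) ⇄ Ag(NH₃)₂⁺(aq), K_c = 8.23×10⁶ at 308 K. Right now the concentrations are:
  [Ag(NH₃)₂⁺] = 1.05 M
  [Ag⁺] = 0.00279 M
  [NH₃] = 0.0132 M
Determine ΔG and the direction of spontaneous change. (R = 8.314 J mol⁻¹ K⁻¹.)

Q_c = [Ag(NH₃)₂⁺] / ([Ag⁺]·[NH₃]²) = (1.05) / ((0.00279)·(0.0132)²) = 2.16×10⁶
ΔG = RT ln(Q_c/K_c) = (8.314 J mol⁻¹ K⁻¹)(308 K) × ln(2.16×10⁶/8.23×10⁶)
   = (2.561 kJ/mol)(-1.338) = -3.43 kJ/mol
ΔG < 0, so the forward reaction is spontaneous (proceeds forward).

ΔG = -3.43 kJ/mol; the forward reaction is spontaneous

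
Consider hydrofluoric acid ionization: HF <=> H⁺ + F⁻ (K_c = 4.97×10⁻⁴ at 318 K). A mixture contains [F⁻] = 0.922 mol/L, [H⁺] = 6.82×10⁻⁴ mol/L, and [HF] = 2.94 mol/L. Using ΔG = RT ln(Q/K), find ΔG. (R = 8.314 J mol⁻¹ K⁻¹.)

ΔG = -2.23 kJ/mol

Q_c = [H⁺]·[F⁻] / [HF] = (6.82×10⁻⁴)·(0.922) / (2.94) = 2.14×10⁻⁴
ΔG = RT ln(Q_c/K_c) = (8.314 J mol⁻¹ K⁻¹)(318 K) × ln(2.14×10⁻⁴/4.97×10⁻⁴)
   = (2.644 kJ/mol)(-0.8426) = -2.23 kJ/mol
ΔG < 0, so the forward reaction is spontaneous (proceeds forward).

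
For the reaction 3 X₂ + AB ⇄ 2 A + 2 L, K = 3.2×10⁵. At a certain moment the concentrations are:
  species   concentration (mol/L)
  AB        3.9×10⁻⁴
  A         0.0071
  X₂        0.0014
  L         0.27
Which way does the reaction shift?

reverse (toward reactants)

Q = [A]²·[L]² / ([X₂]³·[AB]) = (0.0071)²·(0.27)² / ((0.0014)³·(3.9×10⁻⁴)) = 3.4×10⁶
Q = 3.4×10⁶ > K = 3.2×10⁵, so the reverse reaction proceeds.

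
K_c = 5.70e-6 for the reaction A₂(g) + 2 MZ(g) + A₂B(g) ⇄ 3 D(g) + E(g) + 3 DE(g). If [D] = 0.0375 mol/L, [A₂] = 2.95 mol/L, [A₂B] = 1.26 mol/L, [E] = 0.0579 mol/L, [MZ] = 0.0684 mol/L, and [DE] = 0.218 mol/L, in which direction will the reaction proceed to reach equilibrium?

Q_c = [D]³·[E]·[DE]³ / ([A₂]·[MZ]²·[A₂B]) = (0.0375)³·(0.0579)·(0.218)³ / ((2.95)·(0.0684)²·(1.26)) = 1.82e-6
Q_c = 1.82e-6 < K_c = 5.70e-6, so the forward reaction proceeds.

in the forward direction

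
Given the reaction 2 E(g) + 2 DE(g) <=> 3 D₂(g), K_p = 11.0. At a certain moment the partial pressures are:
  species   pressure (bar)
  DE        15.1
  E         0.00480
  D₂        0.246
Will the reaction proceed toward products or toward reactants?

to the right

Q_p = P(D₂)³ / (P(E)²·P(DE)²) = (0.246)³ / ((0.00480)²·(15.1)²) = 2.83
Q_p = 2.83 < K_p = 11.0, so the forward reaction proceeds.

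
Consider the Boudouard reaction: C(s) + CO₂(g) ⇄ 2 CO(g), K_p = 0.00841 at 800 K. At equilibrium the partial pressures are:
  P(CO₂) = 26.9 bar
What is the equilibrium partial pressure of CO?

(C is a pure solid — omitted from K_p.)
At equilibrium, K_p = P(CO)² / P(CO₂) = 0.00841.
(P(CO))² / (26.9) = 0.00841
P(CO)² = 0.226 ⇒ P(CO) = 0.476 bar

P(CO) = 0.476 bar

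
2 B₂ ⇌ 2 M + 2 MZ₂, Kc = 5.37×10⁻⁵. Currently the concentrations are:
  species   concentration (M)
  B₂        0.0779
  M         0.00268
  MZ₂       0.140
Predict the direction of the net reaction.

Qc = [M]²·[MZ₂]² / [B₂]² = (0.00268)²·(0.140)² / (0.0779)² = 2.32×10⁻⁵
Qc = 2.32×10⁻⁵ < Kc = 5.37×10⁻⁵, so the forward reaction proceeds.

forward (toward products)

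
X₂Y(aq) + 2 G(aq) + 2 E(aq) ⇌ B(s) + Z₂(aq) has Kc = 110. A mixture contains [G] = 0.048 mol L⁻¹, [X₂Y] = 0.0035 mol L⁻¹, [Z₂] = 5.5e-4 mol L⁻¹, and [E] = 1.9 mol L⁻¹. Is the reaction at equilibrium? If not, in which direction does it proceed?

to the right

(B is a pure solid — omitted from Qc.)
Qc = [Z₂] / ([X₂Y]·[G]²·[E]²) = (5.5e-4) / ((0.0035)·(0.048)²·(1.9)²) = 19
Qc = 19 < Kc = 110, so the forward reaction proceeds.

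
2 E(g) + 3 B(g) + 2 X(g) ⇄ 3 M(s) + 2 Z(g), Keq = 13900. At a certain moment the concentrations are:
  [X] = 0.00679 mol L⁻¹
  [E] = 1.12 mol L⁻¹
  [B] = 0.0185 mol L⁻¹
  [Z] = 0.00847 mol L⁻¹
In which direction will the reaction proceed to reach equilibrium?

in the reverse direction

(M is a pure solid — omitted from Q.)
Q = [Z]² / ([E]²·[B]³·[X]²) = (0.00847)² / ((1.12)²·(0.0185)³·(0.00679)²) = 1.96×10⁵
Q = 1.96×10⁵ > Keq = 13900, so the reverse reaction proceeds.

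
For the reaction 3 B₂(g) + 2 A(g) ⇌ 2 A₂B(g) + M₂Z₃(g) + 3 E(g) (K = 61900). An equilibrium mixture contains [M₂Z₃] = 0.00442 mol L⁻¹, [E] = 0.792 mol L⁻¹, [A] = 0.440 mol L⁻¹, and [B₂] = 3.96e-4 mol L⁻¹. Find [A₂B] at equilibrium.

At equilibrium, K = [A₂B]²·[M₂Z₃]·[E]³ / ([B₂]³·[A]²) = 61900.
([A₂B])²·(0.00442)·(0.792)³ / ((3.96e-4)³·(0.440)²) = 61900
[A₂B]² = 3.39e-4 ⇒ [A₂B] = 0.0184 mol L⁻¹

[A₂B] = 0.0184 mol L⁻¹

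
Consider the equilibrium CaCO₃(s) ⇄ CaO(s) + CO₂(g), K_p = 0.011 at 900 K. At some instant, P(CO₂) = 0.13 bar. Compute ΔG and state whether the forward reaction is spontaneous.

ΔG = 18.5 kJ/mol; the forward reaction is non-spontaneous

(CaCO₃, CaO are pure solids — omitted from Q_p.)
Q_p = P(CO₂) = 0.130
ΔG = RT ln(Q_p/K_p) = (8.314 J mol⁻¹ K⁻¹)(900 K) × ln(0.130/0.011)
   = (7.483 kJ/mol)(2.470) = 18.5 kJ/mol
ΔG > 0, so the forward reaction is non-spontaneous (proceeds in reverse).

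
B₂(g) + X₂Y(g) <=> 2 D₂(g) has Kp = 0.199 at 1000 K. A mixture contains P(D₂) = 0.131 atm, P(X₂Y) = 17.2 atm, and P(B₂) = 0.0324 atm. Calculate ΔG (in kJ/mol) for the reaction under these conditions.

ΔG = -15.5 kJ/mol

Qp = P(D₂)² / (P(B₂)·P(X₂Y)) = (0.131)² / ((0.0324)·(17.2)) = 0.0308
ΔG = RT ln(Qp/Kp) = (8.314 J mol⁻¹ K⁻¹)(1000 K) × ln(0.0308/0.199)
   = (8.314 kJ/mol)(-1.866) = -15.5 kJ/mol
ΔG < 0, so the forward reaction is spontaneous (proceeds forward).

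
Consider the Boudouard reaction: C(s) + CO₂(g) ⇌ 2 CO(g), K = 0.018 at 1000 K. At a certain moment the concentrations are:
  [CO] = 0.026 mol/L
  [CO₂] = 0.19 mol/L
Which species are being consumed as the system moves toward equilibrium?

C, CO₂ (reactants)

(C is a pure solid — omitted from Q.)
Q = [CO]² / [CO₂] = (0.026)² / (0.19) = 0.0036
Q = 0.0036 < K = 0.018: net forward reaction.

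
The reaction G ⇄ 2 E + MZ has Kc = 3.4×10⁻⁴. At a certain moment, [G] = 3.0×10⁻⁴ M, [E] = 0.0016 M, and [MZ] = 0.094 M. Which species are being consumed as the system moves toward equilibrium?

E, MZ (products)

Qc = [E]²·[MZ] / [G] = (0.0016)²·(0.094) / (3.0×10⁻⁴) = 8.0×10⁻⁴
Qc = 8.0×10⁻⁴ > Kc = 3.4×10⁻⁴: net reverse reaction.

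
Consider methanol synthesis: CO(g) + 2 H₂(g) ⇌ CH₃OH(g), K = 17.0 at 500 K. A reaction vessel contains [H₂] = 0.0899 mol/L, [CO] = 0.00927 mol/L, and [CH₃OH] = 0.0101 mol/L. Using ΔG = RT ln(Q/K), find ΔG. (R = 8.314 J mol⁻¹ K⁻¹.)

Q = [CH₃OH] / ([CO]·[H₂]²) = (0.0101) / ((0.00927)·(0.0899)²) = 135
ΔG = RT ln(Q/K) = (8.314 J mol⁻¹ K⁻¹)(500 K) × ln(135/17.0)
   = (4.157 kJ/mol)(2.072) = 8.61 kJ/mol
ΔG > 0, so the forward reaction is non-spontaneous (proceeds in reverse).

ΔG = 8.61 kJ/mol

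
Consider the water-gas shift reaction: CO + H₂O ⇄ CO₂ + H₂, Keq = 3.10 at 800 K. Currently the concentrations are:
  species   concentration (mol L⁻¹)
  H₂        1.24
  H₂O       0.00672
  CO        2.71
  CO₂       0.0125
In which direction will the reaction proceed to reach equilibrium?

Q = [CO₂]·[H₂] / ([CO]·[H₂O]) = (0.0125)·(1.24) / ((2.71)·(0.00672)) = 0.851
Q = 0.851 < Keq = 3.10, so the forward reaction proceeds.

to the right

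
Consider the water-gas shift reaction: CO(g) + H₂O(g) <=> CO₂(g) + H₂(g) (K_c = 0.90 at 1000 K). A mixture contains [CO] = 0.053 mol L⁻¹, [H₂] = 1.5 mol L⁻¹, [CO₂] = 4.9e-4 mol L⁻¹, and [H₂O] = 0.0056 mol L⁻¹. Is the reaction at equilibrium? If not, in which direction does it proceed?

Q_c = [CO₂]·[H₂] / ([CO]·[H₂O]) = (4.9e-4)·(1.5) / ((0.053)·(0.0056)) = 2.5
Q_c = 2.5 > K_c = 0.90, so the reverse reaction proceeds.

to the left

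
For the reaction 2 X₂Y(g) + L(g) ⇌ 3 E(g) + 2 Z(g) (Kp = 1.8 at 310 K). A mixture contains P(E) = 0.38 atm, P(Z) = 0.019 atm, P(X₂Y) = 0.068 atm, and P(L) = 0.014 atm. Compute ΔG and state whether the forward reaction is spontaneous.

ΔG = -4.57 kJ/mol; the forward reaction is spontaneous

Qp = P(E)³·P(Z)² / (P(X₂Y)²·P(L)) = (0.38)³·(0.019)² / ((0.068)²·(0.014)) = 0.306
ΔG = RT ln(Qp/Kp) = (8.314 J mol⁻¹ K⁻¹)(310 K) × ln(0.306/1.8)
   = (2.577 kJ/mol)(-1.772) = -4.57 kJ/mol
ΔG < 0, so the forward reaction is spontaneous (proceeds forward).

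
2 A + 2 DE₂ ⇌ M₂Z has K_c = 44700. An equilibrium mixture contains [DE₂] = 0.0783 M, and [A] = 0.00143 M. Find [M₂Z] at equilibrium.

[M₂Z] = 5.60e-4 M

At equilibrium, K_c = [M₂Z] / ([A]²·[DE₂]²) = 44700.
([M₂Z]) / ((0.00143)²·(0.0783)²) = 44700
[M₂Z] = 5.60e-4 M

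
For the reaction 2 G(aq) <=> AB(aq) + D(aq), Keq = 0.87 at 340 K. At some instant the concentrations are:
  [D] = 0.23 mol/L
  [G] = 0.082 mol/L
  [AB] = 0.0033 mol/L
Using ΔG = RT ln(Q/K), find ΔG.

Q = [AB]·[D] / [G]² = (0.0033)·(0.23) / (0.082)² = 0.113
ΔG = RT ln(Q/Keq) = (8.314 J mol⁻¹ K⁻¹)(340 K) × ln(0.113/0.87)
   = (2.827 kJ/mol)(-2.041) = -5.77 kJ/mol
ΔG < 0, so the forward reaction is spontaneous (proceeds forward).

ΔG = -5.77 kJ/mol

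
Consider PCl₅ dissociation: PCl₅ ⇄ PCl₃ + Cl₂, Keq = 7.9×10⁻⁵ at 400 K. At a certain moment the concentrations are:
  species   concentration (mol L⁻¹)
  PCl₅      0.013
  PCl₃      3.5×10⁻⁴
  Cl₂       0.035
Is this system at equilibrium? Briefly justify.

Q = [PCl₃]·[Cl₂] / [PCl₅] = (3.5×10⁻⁴)·(0.035) / (0.013) = 9.4×10⁻⁴
Q = 9.4×10⁻⁴ > Keq = 7.9×10⁻⁵: net reverse reaction.

no; Q > K, reaction proceeds in reverse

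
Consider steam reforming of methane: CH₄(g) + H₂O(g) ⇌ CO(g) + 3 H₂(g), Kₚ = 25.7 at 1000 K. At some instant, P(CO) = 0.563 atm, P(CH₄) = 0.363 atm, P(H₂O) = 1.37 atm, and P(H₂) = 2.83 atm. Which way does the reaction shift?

Qₚ = P(CO)·P(H₂)³ / (P(CH₄)·P(H₂O)) = (0.563)·(2.83)³ / ((0.363)·(1.37)) = 25.7
Qₚ = 25.7 = Kₚ, so the system is already at equilibrium.

at equilibrium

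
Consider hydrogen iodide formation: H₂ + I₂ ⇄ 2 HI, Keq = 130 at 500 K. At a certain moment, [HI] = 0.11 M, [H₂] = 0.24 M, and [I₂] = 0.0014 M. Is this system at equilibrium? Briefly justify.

no; Q < K, reaction proceeds forward

Q = [HI]² / ([H₂]·[I₂]) = (0.11)² / ((0.24)·(0.0014)) = 36
Q = 36 < Keq = 130: net forward reaction.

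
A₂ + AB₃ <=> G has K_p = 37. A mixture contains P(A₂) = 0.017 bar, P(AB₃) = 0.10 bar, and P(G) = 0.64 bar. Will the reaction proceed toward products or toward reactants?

Q_p = P(G) / (P(A₂)·P(AB₃)) = (0.64) / ((0.017)·(0.10)) = 380
Q_p = 380 > K_p = 37, so the reverse reaction proceeds.

reverse (toward reactants)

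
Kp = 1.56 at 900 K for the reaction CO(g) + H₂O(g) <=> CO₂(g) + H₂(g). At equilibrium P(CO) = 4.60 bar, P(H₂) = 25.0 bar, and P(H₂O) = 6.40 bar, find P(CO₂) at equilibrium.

P(CO₂) = 1.84 bar

At equilibrium, Kp = P(CO₂)·P(H₂) / (P(CO)·P(H₂O)) = 1.56.
(P(CO₂))·(25.0) / ((4.60)·(6.40)) = 1.56
P(CO₂) = 1.84 bar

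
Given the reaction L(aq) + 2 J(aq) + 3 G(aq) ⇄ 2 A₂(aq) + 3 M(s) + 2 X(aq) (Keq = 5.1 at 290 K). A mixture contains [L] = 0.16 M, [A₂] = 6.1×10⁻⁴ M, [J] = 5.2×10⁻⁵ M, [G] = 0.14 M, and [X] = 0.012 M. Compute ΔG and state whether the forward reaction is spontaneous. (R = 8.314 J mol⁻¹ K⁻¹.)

ΔG = 5.26 kJ/mol; the forward reaction is non-spontaneous

(M is a pure solid — omitted from Q.)
Q = [A₂]²·[X]² / ([L]·[J]²·[G]³) = (6.1×10⁻⁴)²·(0.012)² / ((0.16)·(5.2×10⁻⁵)²·(0.14)³) = 45.1
ΔG = RT ln(Q/Keq) = (8.314 J mol⁻¹ K⁻¹)(290 K) × ln(45.1/5.1)
   = (2.411 kJ/mol)(2.180) = 5.26 kJ/mol
ΔG > 0, so the forward reaction is non-spontaneous (proceeds in reverse).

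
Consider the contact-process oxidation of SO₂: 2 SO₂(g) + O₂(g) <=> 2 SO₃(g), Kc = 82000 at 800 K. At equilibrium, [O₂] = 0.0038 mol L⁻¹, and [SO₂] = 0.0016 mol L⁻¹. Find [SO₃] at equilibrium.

At equilibrium, Kc = [SO₃]² / ([SO₂]²·[O₂]) = 82000.
([SO₃])² / ((0.0016)²·(0.0038)) = 82000
[SO₃]² = 7.98×10⁻⁴ ⇒ [SO₃] = 0.028 mol L⁻¹

[SO₃] = 0.028 mol L⁻¹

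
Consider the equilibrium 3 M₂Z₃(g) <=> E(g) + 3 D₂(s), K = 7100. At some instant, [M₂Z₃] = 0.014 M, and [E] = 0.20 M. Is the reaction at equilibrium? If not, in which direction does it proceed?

(D₂ is a pure solid — omitted from Q.)
Q = [E] / [M₂Z₃]³ = (0.20) / (0.014)³ = 73000
Q = 73000 > K = 7100, so the reverse reaction proceeds.

toward reactants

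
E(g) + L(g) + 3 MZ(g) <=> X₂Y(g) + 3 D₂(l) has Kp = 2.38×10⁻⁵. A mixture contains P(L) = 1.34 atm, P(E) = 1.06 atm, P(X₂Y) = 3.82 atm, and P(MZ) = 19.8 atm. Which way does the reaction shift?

reverse (toward reactants)

(D₂ is a pure liquid — omitted from Qp.)
Qp = P(X₂Y) / (P(E)·P(L)·P(MZ)³) = (3.82) / ((1.06)·(1.34)·(19.8)³) = 3.46×10⁻⁴
Qp = 3.46×10⁻⁴ > Kp = 2.38×10⁻⁵, so the reverse reaction proceeds.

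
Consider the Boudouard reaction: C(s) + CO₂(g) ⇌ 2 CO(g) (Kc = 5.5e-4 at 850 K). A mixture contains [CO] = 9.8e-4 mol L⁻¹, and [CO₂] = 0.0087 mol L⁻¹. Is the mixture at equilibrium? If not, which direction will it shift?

(C is a pure solid — omitted from Qc.)
Qc = [CO]² / [CO₂] = (9.8e-4)² / (0.0087) = 1.1e-4
Qc = 1.1e-4 < Kc = 5.5e-4: net forward reaction.

no; Q < K, reaction proceeds forward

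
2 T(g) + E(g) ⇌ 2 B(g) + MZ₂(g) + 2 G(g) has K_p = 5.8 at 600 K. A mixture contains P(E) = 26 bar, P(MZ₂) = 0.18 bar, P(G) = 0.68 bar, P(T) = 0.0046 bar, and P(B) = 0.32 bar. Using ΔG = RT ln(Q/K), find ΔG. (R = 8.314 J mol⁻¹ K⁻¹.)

Q_p = P(B)²·P(MZ₂)·P(G)² / (P(T)²·P(E)) = (0.32)²·(0.18)·(0.68)² / ((0.0046)²·(26)) = 15.5
ΔG = RT ln(Q_p/K_p) = (8.314 J mol⁻¹ K⁻¹)(600 K) × ln(15.5/5.8)
   = (4.988 kJ/mol)(0.9830) = 4.90 kJ/mol
ΔG > 0, so the forward reaction is non-spontaneous (proceeds in reverse).

ΔG = 4.90 kJ/mol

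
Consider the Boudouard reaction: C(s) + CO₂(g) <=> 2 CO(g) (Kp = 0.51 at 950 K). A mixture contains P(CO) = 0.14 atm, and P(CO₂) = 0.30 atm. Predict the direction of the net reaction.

(C is a pure solid — omitted from Qp.)
Qp = P(CO)² / P(CO₂) = (0.14)² / (0.30) = 0.065
Qp = 0.065 < Kp = 0.51, so the forward reaction proceeds.

toward products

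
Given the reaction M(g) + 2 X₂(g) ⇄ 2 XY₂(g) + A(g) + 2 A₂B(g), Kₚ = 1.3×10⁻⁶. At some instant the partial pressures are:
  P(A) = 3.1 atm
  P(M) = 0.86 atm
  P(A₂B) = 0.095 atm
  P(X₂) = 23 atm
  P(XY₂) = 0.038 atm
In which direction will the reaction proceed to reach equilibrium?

forward (toward products)

Qₚ = P(XY₂)²·P(A)·P(A₂B)² / (P(M)·P(X₂)²) = (0.038)²·(3.1)·(0.095)² / ((0.86)·(23)²) = 8.9×10⁻⁸
Qₚ = 8.9×10⁻⁸ < Kₚ = 1.3×10⁻⁶, so the forward reaction proceeds.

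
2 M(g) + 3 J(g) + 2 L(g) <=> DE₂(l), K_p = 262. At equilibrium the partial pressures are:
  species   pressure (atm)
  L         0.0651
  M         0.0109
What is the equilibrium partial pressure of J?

(DE₂ is a pure liquid — omitted from K_p.)
At equilibrium, K_p = 1 / (P(M)²·P(J)³·P(L)²) = 262.
1 / ((0.0109)²·(P(J))³·(0.0651)²) = 262
P(J)³ = 7580 ⇒ P(J) = 19.6 atm

P(J) = 19.6 atm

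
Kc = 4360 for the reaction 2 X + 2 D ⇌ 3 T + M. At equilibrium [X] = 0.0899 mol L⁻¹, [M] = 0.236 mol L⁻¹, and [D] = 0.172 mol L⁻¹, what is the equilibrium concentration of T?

At equilibrium, Kc = [T]³·[M] / ([X]²·[D]²) = 4360.
([T])³·(0.236) / ((0.0899)²·(0.172)²) = 4360
[T]³ = 4.42 ⇒ [T] = 1.64 mol L⁻¹

[T] = 1.64 mol L⁻¹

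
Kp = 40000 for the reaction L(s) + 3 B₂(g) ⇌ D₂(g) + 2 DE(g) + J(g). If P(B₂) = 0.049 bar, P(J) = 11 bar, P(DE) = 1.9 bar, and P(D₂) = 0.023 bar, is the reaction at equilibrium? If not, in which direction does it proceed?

in the forward direction

(L is a pure solid — omitted from Qp.)
Qp = P(D₂)·P(DE)²·P(J) / P(B₂)³ = (0.023)·(1.9)²·(11) / (0.049)³ = 7800
Qp = 7800 < Kp = 40000, so the forward reaction proceeds.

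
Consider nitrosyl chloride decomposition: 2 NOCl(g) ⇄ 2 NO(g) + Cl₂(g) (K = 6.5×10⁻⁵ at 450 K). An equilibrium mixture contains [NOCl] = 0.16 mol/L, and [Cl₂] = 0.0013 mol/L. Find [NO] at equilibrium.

At equilibrium, K = [NO]²·[Cl₂] / [NOCl]² = 6.5×10⁻⁵.
([NO])²·(0.0013) / (0.16)² = 6.5×10⁻⁵
[NO]² = 0.00128 ⇒ [NO] = 0.036 mol/L

[NO] = 0.036 mol/L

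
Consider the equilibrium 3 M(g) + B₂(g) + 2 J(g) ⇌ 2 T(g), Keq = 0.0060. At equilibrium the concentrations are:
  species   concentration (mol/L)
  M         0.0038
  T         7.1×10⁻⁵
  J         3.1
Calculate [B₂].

[B₂] = 1.6 mol/L

At equilibrium, Keq = [T]² / ([M]³·[B₂]·[J]²) = 0.0060.
(7.1×10⁻⁵)² / ((0.0038)³·([B₂])·(3.1)²) = 0.0060
[B₂] = 1.59 = 1.6 mol/L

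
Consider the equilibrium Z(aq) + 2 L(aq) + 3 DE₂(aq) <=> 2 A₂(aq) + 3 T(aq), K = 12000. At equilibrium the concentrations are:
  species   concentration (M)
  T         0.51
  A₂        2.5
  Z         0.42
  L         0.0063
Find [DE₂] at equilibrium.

At equilibrium, K = [A₂]²·[T]³ / ([Z]·[L]²·[DE₂]³) = 12000.
(2.5)²·(0.51)³ / ((0.42)·(0.0063)²·([DE₂])³) = 12000
[DE₂]³ = 4.14 ⇒ [DE₂] = 1.6 M

[DE₂] = 1.6 M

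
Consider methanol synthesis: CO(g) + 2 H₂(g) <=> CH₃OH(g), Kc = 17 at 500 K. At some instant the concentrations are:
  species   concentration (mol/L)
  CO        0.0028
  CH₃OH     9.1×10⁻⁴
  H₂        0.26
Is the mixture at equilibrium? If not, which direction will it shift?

Qc = [CH₃OH] / ([CO]·[H₂]²) = (9.1×10⁻⁴) / ((0.0028)·(0.26)²) = 4.8
Qc = 4.8 < Kc = 17: net forward reaction.

no; Q < K, reaction proceeds forward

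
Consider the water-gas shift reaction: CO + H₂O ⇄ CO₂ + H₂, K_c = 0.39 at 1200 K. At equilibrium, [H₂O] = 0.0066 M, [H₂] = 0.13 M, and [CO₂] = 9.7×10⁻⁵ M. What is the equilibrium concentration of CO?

At equilibrium, K_c = [CO₂]·[H₂] / ([CO]·[H₂O]) = 0.39.
(9.7×10⁻⁵)·(0.13) / (([CO])·(0.0066)) = 0.39
[CO] = 0.00490 = 0.0049 M

[CO] = 0.0049 M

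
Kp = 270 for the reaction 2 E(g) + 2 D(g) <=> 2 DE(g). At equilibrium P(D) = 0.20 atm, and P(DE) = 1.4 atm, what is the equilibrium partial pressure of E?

At equilibrium, Kp = P(DE)² / (P(E)²·P(D)²) = 270.
(1.4)² / ((P(E))²·(0.20)²) = 270
P(E)² = 0.181 ⇒ P(E) = 0.43 atm

P(E) = 0.43 atm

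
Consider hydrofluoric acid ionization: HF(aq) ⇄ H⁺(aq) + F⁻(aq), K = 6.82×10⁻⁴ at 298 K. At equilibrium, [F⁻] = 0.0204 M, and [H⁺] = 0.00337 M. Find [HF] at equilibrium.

[HF] = 0.101 M

At equilibrium, K = [H⁺]·[F⁻] / [HF] = 6.82×10⁻⁴.
(0.00337)·(0.0204) / ([HF]) = 6.82×10⁻⁴
[HF] = 0.101 M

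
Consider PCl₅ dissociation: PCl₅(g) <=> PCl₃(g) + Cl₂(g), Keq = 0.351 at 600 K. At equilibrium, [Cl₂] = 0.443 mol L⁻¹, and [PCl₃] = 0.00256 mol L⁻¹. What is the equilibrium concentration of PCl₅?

At equilibrium, Keq = [PCl₃]·[Cl₂] / [PCl₅] = 0.351.
(0.00256)·(0.443) / ([PCl₅]) = 0.351
[PCl₅] = 0.00323 mol L⁻¹

[PCl₅] = 0.00323 mol L⁻¹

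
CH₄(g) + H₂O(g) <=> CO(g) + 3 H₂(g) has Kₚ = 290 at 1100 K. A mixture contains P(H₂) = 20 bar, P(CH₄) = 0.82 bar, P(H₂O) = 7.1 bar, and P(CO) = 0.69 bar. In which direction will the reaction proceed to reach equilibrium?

toward reactants

Qₚ = P(CO)·P(H₂)³ / (P(CH₄)·P(H₂O)) = (0.69)·(20)³ / ((0.82)·(7.1)) = 950
Qₚ = 950 > Kₚ = 290, so the reverse reaction proceeds.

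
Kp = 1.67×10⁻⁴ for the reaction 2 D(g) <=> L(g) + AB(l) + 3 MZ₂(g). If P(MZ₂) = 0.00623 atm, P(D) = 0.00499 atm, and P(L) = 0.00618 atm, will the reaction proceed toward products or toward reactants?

(AB is a pure liquid — omitted from Qp.)
Qp = P(L)·P(MZ₂)³ / P(D)² = (0.00618)·(0.00623)³ / (0.00499)² = 6.00×10⁻⁵
Qp = 6.00×10⁻⁵ < Kp = 1.67×10⁻⁴, so the forward reaction proceeds.

forward (toward products)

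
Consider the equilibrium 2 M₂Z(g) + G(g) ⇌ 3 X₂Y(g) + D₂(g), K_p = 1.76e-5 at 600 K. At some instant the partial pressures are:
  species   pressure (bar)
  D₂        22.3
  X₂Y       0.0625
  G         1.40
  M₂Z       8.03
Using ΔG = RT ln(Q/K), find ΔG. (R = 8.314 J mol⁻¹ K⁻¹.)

Q_p = P(X₂Y)³·P(D₂) / (P(M₂Z)²·P(G)) = (0.0625)³·(22.3) / ((8.03)²·(1.40)) = 6.03e-5
ΔG = RT ln(Q_p/K_p) = (8.314 J mol⁻¹ K⁻¹)(600 K) × ln(6.03e-5/1.76e-5)
   = (4.988 kJ/mol)(1.231) = 6.14 kJ/mol
ΔG > 0, so the forward reaction is non-spontaneous (proceeds in reverse).

ΔG = 6.14 kJ/mol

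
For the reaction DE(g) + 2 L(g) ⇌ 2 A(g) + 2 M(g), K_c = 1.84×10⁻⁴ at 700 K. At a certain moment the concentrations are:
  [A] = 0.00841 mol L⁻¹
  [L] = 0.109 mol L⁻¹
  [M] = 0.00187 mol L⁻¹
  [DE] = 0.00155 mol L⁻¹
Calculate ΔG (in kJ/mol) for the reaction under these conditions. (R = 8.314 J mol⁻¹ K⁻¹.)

Q_c = [A]²·[M]² / ([DE]·[L]²) = (0.00841)²·(0.00187)² / ((0.00155)·(0.109)²) = 1.34×10⁻⁵
ΔG = RT ln(Q_c/K_c) = (8.314 J mol⁻¹ K⁻¹)(700 K) × ln(1.34×10⁻⁵/1.84×10⁻⁴)
   = (5.820 kJ/mol)(-2.620) = -15.2 kJ/mol
ΔG < 0, so the forward reaction is spontaneous (proceeds forward).

ΔG = -15.2 kJ/mol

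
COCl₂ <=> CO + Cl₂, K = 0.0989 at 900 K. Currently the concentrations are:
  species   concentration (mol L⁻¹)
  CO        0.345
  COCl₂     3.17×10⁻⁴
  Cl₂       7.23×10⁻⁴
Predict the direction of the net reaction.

to the left

Q = [CO]·[Cl₂] / [COCl₂] = (0.345)·(7.23×10⁻⁴) / (3.17×10⁻⁴) = 0.787
Q = 0.787 > K = 0.0989, so the reverse reaction proceeds.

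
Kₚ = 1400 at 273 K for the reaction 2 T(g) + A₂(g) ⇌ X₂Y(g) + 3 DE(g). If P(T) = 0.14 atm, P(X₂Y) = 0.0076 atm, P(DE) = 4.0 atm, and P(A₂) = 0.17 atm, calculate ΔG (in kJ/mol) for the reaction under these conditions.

Qₚ = P(X₂Y)·P(DE)³ / (P(T)²·P(A₂)) = (0.0076)·(4.0)³ / ((0.14)²·(0.17)) = 146
ΔG = RT ln(Qₚ/Kₚ) = (8.314 J mol⁻¹ K⁻¹)(273 K) × ln(146/1400)
   = (2.270 kJ/mol)(-2.261) = -5.13 kJ/mol
ΔG < 0, so the forward reaction is spontaneous (proceeds forward).

ΔG = -5.13 kJ/mol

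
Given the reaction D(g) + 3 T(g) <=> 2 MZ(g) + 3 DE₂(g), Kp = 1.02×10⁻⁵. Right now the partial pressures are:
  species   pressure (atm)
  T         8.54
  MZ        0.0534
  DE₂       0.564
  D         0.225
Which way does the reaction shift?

to the right

Qp = P(MZ)²·P(DE₂)³ / (P(D)·P(T)³) = (0.0534)²·(0.564)³ / ((0.225)·(8.54)³) = 3.65×10⁻⁶
Qp = 3.65×10⁻⁶ < Kp = 1.02×10⁻⁵, so the forward reaction proceeds.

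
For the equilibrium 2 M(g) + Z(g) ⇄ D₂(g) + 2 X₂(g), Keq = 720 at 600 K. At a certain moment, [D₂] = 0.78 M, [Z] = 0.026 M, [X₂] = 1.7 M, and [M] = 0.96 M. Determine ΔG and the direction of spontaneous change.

Q = [D₂]·[X₂]² / ([M]²·[Z]) = (0.78)·(1.7)² / ((0.96)²·(0.026)) = 94.1
ΔG = RT ln(Q/Keq) = (8.314 J mol⁻¹ K⁻¹)(600 K) × ln(94.1/720)
   = (4.988 kJ/mol)(-2.035) = -10.2 kJ/mol
ΔG < 0, so the forward reaction is spontaneous (proceeds forward).

ΔG = -10.2 kJ/mol; the forward reaction is spontaneous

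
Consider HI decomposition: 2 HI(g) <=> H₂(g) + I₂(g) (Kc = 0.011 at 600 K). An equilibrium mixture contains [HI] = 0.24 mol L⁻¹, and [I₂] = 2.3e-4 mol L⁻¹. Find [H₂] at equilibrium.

At equilibrium, Kc = [H₂]·[I₂] / [HI]² = 0.011.
([H₂])·(2.3e-4) / (0.24)² = 0.011
[H₂] = 2.75 = 2.8 mol L⁻¹

[H₂] = 2.8 mol L⁻¹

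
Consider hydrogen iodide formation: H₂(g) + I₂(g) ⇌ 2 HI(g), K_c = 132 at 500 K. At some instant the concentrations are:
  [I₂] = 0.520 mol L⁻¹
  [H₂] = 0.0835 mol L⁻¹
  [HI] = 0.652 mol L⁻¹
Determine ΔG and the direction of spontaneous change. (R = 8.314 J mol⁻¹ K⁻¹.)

Q_c = [HI]² / ([H₂]·[I₂]) = (0.652)² / ((0.0835)·(0.520)) = 9.79
ΔG = RT ln(Q_c/K_c) = (8.314 J mol⁻¹ K⁻¹)(500 K) × ln(9.79/132)
   = (4.157 kJ/mol)(-2.601) = -10.8 kJ/mol
ΔG < 0, so the forward reaction is spontaneous (proceeds forward).

ΔG = -10.8 kJ/mol; the forward reaction is spontaneous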